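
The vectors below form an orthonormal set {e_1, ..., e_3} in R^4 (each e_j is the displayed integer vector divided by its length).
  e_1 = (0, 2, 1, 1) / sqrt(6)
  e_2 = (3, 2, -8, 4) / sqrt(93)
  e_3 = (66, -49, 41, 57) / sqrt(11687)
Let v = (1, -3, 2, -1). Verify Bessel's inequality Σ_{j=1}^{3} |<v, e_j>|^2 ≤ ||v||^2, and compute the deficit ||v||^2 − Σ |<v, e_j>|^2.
Σ |<v, e_j>|^2 = 11085/754; ||v||^2 = 15; deficit = 225/754

Write each e_j = u_j / sqrt(<u_j, u_j>) where u_j is the displayed integer vector. Then <v, e_j> = <v, u_j> / sqrt(<u_j, u_j>), so |<v, e_j>|^2 = <v, u_j>^2 / <u_j, u_j>.
Coefficients: <v, e_1> = -5/sqrt(6), <v, e_2> = -23/sqrt(93), <v, e_3> = 238/sqrt(11687).
Square and sum: Σ |<v, e_j>|^2 = 11085/754.
Compute ||v||^2 = v·v = 15.
Deficit = 15 − 11085/754 = 225/754 ≥ 0, confirming Bessel's inequality. (The deficit equals ||v − Σ <v,e_j> e_j||^2, the squared distance from v to span{e_j}.)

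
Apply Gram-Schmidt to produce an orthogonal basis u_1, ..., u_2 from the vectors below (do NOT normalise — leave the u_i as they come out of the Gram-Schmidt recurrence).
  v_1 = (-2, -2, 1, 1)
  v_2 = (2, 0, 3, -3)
Orthogonal basis:
  u_1 = (-2, -2, 1, 1)
  u_2 = (6/5, -4/5, 17/5, -13/5)

Apply the Gram-Schmidt recurrence
  u_1 = v_1
  u_i = v_i − Σ_{j<i} ((v_i · u_j) / (u_j · u_j)) · u_j.

Step by step this gives:
  u_1 = (-2, -2, 1, 1)
  u_2 = (6/5, -4/5, 17/5, -13/5)

Orthogonality check:
  u_2 · u_1 = 0 (should be 0)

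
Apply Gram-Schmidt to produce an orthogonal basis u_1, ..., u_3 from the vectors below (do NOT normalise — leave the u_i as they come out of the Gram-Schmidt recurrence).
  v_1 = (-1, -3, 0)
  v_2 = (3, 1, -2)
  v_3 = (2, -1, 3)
Orthogonal basis:
  u_1 = (-1, -3, 0)
  u_2 = (12/5, -4/5, -2)
  u_3 = (57/26, -19/26, 38/13)

Apply the Gram-Schmidt recurrence
  u_1 = v_1
  u_i = v_i − Σ_{j<i} ((v_i · u_j) / (u_j · u_j)) · u_j.

Step by step this gives:
  u_1 = (-1, -3, 0)
  u_2 = (12/5, -4/5, -2)
  u_3 = (57/26, -19/26, 38/13)

Orthogonality check:
  u_2 · u_1 = 0 (should be 0)
  u_3 · u_1 = 0 (should be 0)
  u_3 · u_2 = 0 (should be 0)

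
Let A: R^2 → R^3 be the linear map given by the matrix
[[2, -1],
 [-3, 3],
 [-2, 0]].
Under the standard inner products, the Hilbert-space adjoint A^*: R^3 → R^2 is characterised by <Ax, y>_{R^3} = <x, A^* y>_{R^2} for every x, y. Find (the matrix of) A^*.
A^* = A^T =
[[2, -3, -2],
 [-1, 3, 0]]

For real matrices with standard dot products, the defining identity <Ax, y> = <x, A^* y> gives (Ax)^T y = x^T (A^*) y, i.e. x^T A^T y = x^T (A^*) y. Since this holds for all x, y, we must have A^* = A^T. Therefore
A^* =
[[2, -3, -2],
 [-1, 3, 0]].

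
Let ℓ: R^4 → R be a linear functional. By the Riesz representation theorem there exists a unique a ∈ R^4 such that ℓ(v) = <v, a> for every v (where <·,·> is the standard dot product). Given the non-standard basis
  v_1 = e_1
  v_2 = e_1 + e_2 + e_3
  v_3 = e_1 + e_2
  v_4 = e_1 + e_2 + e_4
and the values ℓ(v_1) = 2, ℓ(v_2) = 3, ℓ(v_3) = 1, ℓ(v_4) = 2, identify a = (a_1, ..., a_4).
a = (2, -1, 2, 1)

Write a = (a_1, ..., a_4) in the standard basis. For each basis vector v_i, ℓ(v_i) = <v_i, a> is a linear equation in the a_j's. Collect the n equations into a matrix system V a = ℓ, where row i of V is v_i (expressed in the standard basis). Since V is invertible (lower-triangular with 1s on the diagonal, up to permutation), solve by back-substitution:
  V =
[[1, 0, 0, 0],
 [1, 1, 1, 0],
 [1, 1, 0, 0],
 [1, 1, 0, 1]]
  V a = (2, 3, 1, 2)
Solving gives a = (2, -1, 2, 1).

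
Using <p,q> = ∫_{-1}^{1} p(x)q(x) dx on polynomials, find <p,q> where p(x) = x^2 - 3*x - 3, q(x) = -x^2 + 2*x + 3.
<p,q> = -92/5

Expand the product: p(x)·q(x) = -x^4 + 5*x^3 - 15*x - 9.
∫_{-1}^{1} of each monomial x^k gives [2/(k+1) if k even, 0 if k odd]. Integrating term-by-term (or equivalently evaluating the antiderivative F(x) = -x^5/5 + 5*x^4/4 - 15*x^2/2 - 9*x at the endpoints):
  F(1) − F(−1) = -309/20 − (59/20) = -92/5.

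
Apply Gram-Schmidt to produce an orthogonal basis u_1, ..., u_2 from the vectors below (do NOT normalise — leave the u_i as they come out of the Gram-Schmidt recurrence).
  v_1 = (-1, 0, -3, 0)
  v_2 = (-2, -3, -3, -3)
Orthogonal basis:
  u_1 = (-1, 0, -3, 0)
  u_2 = (-9/10, -3, 3/10, -3)

Apply the Gram-Schmidt recurrence
  u_1 = v_1
  u_i = v_i − Σ_{j<i} ((v_i · u_j) / (u_j · u_j)) · u_j.

Step by step this gives:
  u_1 = (-1, 0, -3, 0)
  u_2 = (-9/10, -3, 3/10, -3)

Orthogonality check:
  u_2 · u_1 = 0 (should be 0)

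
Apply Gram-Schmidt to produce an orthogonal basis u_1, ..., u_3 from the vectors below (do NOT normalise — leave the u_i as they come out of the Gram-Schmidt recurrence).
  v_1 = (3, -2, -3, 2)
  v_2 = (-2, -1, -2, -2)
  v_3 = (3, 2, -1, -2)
Orthogonal basis:
  u_1 = (3, -2, -3, 2)
  u_2 = (-23/13, -15/13, -29/13, -24/13)
  u_3 = (385/167, 360/167, -139/167, -426/167)

Apply the Gram-Schmidt recurrence
  u_1 = v_1
  u_i = v_i − Σ_{j<i} ((v_i · u_j) / (u_j · u_j)) · u_j.

Step by step this gives:
  u_1 = (3, -2, -3, 2)
  u_2 = (-23/13, -15/13, -29/13, -24/13)
  u_3 = (385/167, 360/167, -139/167, -426/167)

Orthogonality check:
  u_2 · u_1 = 0 (should be 0)
  u_3 · u_1 = 0 (should be 0)
  u_3 · u_2 = 0 (should be 0)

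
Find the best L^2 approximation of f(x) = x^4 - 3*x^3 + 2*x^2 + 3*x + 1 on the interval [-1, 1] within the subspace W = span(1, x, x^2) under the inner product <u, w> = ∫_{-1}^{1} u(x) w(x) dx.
g(x) = 20*x^2/7 + 6*x/5 + 32/35

The best approximation g ∈ W is the orthogonal projection of f onto W. Writing g = a_0 + a_1 x + a_2 x^2, the coefficients solve the normal equations G · a = b where
  G_{ij} = <φ_i, φ_j> and b_i = <f, φ_i>, with φ_0 = 1, φ_1 = x, φ_2 = x^2.
G =
  [2, 0, 2/3]
  [0, 2/3, 0]
  [2/3, 0, 2/5],
b = (56/15, 4/5, 184/105).
Solving gives a_0 = 32/35, a_1 = 6/5, a_2 = 20/7, so
  g(x) = 20*x^2/7 + 6*x/5 + 32/35.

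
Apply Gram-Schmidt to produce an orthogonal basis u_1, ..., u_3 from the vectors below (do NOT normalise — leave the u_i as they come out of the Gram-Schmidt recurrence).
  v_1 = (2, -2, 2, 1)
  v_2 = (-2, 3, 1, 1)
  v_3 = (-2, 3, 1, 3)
Orthogonal basis:
  u_1 = (2, -2, 2, 1)
  u_2 = (-12/13, 25/13, 27/13, 20/13)
  u_3 = (-4/73, -16/73, -64/73, 104/73)

Apply the Gram-Schmidt recurrence
  u_1 = v_1
  u_i = v_i − Σ_{j<i} ((v_i · u_j) / (u_j · u_j)) · u_j.

Step by step this gives:
  u_1 = (2, -2, 2, 1)
  u_2 = (-12/13, 25/13, 27/13, 20/13)
  u_3 = (-4/73, -16/73, -64/73, 104/73)

Orthogonality check:
  u_2 · u_1 = 0 (should be 0)
  u_3 · u_1 = 0 (should be 0)
  u_3 · u_2 = 0 (should be 0)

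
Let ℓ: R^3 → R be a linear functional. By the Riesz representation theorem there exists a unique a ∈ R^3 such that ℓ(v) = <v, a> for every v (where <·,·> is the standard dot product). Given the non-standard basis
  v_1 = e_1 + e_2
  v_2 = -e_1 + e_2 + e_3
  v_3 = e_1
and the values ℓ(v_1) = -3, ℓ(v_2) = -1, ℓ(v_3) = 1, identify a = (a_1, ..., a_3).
a = (1, -4, 4)

Write a = (a_1, ..., a_3) in the standard basis. For each basis vector v_i, ℓ(v_i) = <v_i, a> is a linear equation in the a_j's. Collect the n equations into a matrix system V a = ℓ, where row i of V is v_i (expressed in the standard basis). Since V is invertible (lower-triangular with 1s on the diagonal, up to permutation), solve by back-substitution:
  V =
[[1, 1, 0],
 [-1, 1, 1],
 [1, 0, 0]]
  V a = (-3, -1, 1)
Solving gives a = (1, -4, 4).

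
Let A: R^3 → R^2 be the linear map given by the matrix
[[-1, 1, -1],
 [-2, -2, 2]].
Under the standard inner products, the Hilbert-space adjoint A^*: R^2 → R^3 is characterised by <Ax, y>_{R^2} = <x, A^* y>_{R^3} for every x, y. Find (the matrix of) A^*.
A^* = A^T =
[[-1, -2],
 [1, -2],
 [-1, 2]]

For real matrices with standard dot products, the defining identity <Ax, y> = <x, A^* y> gives (Ax)^T y = x^T (A^*) y, i.e. x^T A^T y = x^T (A^*) y. Since this holds for all x, y, we must have A^* = A^T. Therefore
A^* =
[[-1, -2],
 [1, -2],
 [-1, 2]].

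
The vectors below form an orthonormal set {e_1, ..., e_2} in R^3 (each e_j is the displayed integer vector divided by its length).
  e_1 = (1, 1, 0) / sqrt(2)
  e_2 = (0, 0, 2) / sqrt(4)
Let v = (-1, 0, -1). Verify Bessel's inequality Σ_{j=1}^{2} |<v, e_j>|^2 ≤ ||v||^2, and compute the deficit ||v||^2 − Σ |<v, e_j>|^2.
Σ |<v, e_j>|^2 = 3/2; ||v||^2 = 2; deficit = 1/2

Write each e_j = u_j / sqrt(<u_j, u_j>) where u_j is the displayed integer vector. Then <v, e_j> = <v, u_j> / sqrt(<u_j, u_j>), so |<v, e_j>|^2 = <v, u_j>^2 / <u_j, u_j>.
Coefficients: <v, e_1> = -1/sqrt(2), <v, e_2> = -2/sqrt(4).
Square and sum: Σ |<v, e_j>|^2 = 3/2.
Compute ||v||^2 = v·v = 2.
Deficit = 2 − 3/2 = 1/2 ≥ 0, confirming Bessel's inequality. (The deficit equals ||v − Σ <v,e_j> e_j||^2, the squared distance from v to span{e_j}.)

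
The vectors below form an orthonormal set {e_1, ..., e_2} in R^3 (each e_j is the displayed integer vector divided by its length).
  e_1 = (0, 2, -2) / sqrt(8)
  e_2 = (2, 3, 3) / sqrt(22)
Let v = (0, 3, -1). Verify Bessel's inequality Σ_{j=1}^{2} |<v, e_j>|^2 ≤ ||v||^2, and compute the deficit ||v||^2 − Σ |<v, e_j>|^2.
Σ |<v, e_j>|^2 = 106/11; ||v||^2 = 10; deficit = 4/11

Write each e_j = u_j / sqrt(<u_j, u_j>) where u_j is the displayed integer vector. Then <v, e_j> = <v, u_j> / sqrt(<u_j, u_j>), so |<v, e_j>|^2 = <v, u_j>^2 / <u_j, u_j>.
Coefficients: <v, e_1> = 8/sqrt(8), <v, e_2> = 6/sqrt(22).
Square and sum: Σ |<v, e_j>|^2 = 106/11.
Compute ||v||^2 = v·v = 10.
Deficit = 10 − 106/11 = 4/11 ≥ 0, confirming Bessel's inequality. (The deficit equals ||v − Σ <v,e_j> e_j||^2, the squared distance from v to span{e_j}.)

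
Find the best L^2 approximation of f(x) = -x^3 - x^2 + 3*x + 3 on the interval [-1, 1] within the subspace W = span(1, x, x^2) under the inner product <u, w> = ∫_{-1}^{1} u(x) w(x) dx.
g(x) = -x^2 + 12*x/5 + 3

The best approximation g ∈ W is the orthogonal projection of f onto W. Writing g = a_0 + a_1 x + a_2 x^2, the coefficients solve the normal equations G · a = b where
  G_{ij} = <φ_i, φ_j> and b_i = <f, φ_i>, with φ_0 = 1, φ_1 = x, φ_2 = x^2.
G =
  [2, 0, 2/3]
  [0, 2/3, 0]
  [2/3, 0, 2/5],
b = (16/3, 8/5, 8/5).
Solving gives a_0 = 3, a_1 = 12/5, a_2 = -1, so
  g(x) = -x^2 + 12*x/5 + 3.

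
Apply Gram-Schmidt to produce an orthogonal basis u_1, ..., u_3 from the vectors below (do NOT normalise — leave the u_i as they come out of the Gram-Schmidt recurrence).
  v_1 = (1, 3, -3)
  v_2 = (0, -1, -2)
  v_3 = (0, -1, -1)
Orthogonal basis:
  u_1 = (1, 3, -3)
  u_2 = (-3/19, -28/19, -29/19)
  u_3 = (9/86, -1/43, 1/86)

Apply the Gram-Schmidt recurrence
  u_1 = v_1
  u_i = v_i − Σ_{j<i} ((v_i · u_j) / (u_j · u_j)) · u_j.

Step by step this gives:
  u_1 = (1, 3, -3)
  u_2 = (-3/19, -28/19, -29/19)
  u_3 = (9/86, -1/43, 1/86)

Orthogonality check:
  u_2 · u_1 = 0 (should be 0)
  u_3 · u_1 = 0 (should be 0)
  u_3 · u_2 = 0 (should be 0)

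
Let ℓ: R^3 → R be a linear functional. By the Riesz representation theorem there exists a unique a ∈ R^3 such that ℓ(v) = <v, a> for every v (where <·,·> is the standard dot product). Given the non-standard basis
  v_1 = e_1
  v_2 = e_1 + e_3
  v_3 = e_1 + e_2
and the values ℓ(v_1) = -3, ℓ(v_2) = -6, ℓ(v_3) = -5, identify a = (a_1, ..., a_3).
a = (-3, -2, -3)

Write a = (a_1, ..., a_3) in the standard basis. For each basis vector v_i, ℓ(v_i) = <v_i, a> is a linear equation in the a_j's. Collect the n equations into a matrix system V a = ℓ, where row i of V is v_i (expressed in the standard basis). Since V is invertible (lower-triangular with 1s on the diagonal, up to permutation), solve by back-substitution:
  V =
[[1, 0, 0],
 [1, 0, 1],
 [1, 1, 0]]
  V a = (-3, -6, -5)
Solving gives a = (-3, -2, -3).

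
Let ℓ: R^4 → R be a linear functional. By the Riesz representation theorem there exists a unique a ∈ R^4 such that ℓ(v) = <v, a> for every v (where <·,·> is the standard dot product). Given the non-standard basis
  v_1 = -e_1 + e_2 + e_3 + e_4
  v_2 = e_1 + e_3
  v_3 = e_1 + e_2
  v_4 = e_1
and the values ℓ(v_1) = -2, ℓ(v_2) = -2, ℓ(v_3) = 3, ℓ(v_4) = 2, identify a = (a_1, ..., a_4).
a = (2, 1, -4, 3)

Write a = (a_1, ..., a_4) in the standard basis. For each basis vector v_i, ℓ(v_i) = <v_i, a> is a linear equation in the a_j's. Collect the n equations into a matrix system V a = ℓ, where row i of V is v_i (expressed in the standard basis). Since V is invertible (lower-triangular with 1s on the diagonal, up to permutation), solve by back-substitution:
  V =
[[-1, 1, 1, 1],
 [1, 0, 1, 0],
 [1, 1, 0, 0],
 [1, 0, 0, 0]]
  V a = (-2, -2, 3, 2)
Solving gives a = (2, 1, -4, 3).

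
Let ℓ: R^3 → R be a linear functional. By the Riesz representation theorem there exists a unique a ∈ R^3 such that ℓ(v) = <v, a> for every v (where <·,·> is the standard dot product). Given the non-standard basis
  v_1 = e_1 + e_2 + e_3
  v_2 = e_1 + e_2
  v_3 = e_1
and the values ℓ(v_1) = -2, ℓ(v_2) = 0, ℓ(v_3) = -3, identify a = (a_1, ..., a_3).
a = (-3, 3, -2)

Write a = (a_1, ..., a_3) in the standard basis. For each basis vector v_i, ℓ(v_i) = <v_i, a> is a linear equation in the a_j's. Collect the n equations into a matrix system V a = ℓ, where row i of V is v_i (expressed in the standard basis). Since V is invertible (lower-triangular with 1s on the diagonal, up to permutation), solve by back-substitution:
  V =
[[1, 1, 1],
 [1, 1, 0],
 [1, 0, 0]]
  V a = (-2, 0, -3)
Solving gives a = (-3, 3, -2).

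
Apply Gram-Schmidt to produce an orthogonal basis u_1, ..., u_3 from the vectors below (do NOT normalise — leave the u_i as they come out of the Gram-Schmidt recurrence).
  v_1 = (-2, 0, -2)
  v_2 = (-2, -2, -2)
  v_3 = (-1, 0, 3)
Orthogonal basis:
  u_1 = (-2, 0, -2)
  u_2 = (0, -2, 0)
  u_3 = (-2, 0, 2)

Apply the Gram-Schmidt recurrence
  u_1 = v_1
  u_i = v_i − Σ_{j<i} ((v_i · u_j) / (u_j · u_j)) · u_j.

Step by step this gives:
  u_1 = (-2, 0, -2)
  u_2 = (0, -2, 0)
  u_3 = (-2, 0, 2)

Orthogonality check:
  u_2 · u_1 = 0 (should be 0)
  u_3 · u_1 = 0 (should be 0)
  u_3 · u_2 = 0 (should be 0)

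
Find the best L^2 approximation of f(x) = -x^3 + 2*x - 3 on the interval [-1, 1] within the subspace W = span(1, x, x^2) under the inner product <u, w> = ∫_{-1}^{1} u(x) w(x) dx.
g(x) = 7*x/5 - 3

The best approximation g ∈ W is the orthogonal projection of f onto W. Writing g = a_0 + a_1 x + a_2 x^2, the coefficients solve the normal equations G · a = b where
  G_{ij} = <φ_i, φ_j> and b_i = <f, φ_i>, with φ_0 = 1, φ_1 = x, φ_2 = x^2.
G =
  [2, 0, 2/3]
  [0, 2/3, 0]
  [2/3, 0, 2/5],
b = (-6, 14/15, -2).
Solving gives a_0 = -3, a_1 = 7/5, a_2 = 0, so
  g(x) = 7*x/5 - 3.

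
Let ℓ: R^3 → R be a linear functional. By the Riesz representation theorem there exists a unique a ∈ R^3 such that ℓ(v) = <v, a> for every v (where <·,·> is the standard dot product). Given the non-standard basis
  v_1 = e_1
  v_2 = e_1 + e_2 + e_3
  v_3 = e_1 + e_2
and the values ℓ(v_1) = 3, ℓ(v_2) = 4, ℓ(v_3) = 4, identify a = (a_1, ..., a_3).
a = (3, 1, 0)

Write a = (a_1, ..., a_3) in the standard basis. For each basis vector v_i, ℓ(v_i) = <v_i, a> is a linear equation in the a_j's. Collect the n equations into a matrix system V a = ℓ, where row i of V is v_i (expressed in the standard basis). Since V is invertible (lower-triangular with 1s on the diagonal, up to permutation), solve by back-substitution:
  V =
[[1, 0, 0],
 [1, 1, 1],
 [1, 1, 0]]
  V a = (3, 4, 4)
Solving gives a = (3, 1, 0).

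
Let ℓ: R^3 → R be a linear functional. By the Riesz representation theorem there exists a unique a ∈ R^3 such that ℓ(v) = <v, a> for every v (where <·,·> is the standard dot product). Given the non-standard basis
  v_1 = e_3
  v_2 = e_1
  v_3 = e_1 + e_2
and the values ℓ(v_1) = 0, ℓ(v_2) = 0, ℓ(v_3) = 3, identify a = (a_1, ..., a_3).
a = (0, 3, 0)

Write a = (a_1, ..., a_3) in the standard basis. For each basis vector v_i, ℓ(v_i) = <v_i, a> is a linear equation in the a_j's. Collect the n equations into a matrix system V a = ℓ, where row i of V is v_i (expressed in the standard basis). Since V is invertible (lower-triangular with 1s on the diagonal, up to permutation), solve by back-substitution:
  V =
[[0, 0, 1],
 [1, 0, 0],
 [1, 1, 0]]
  V a = (0, 0, 3)
Solving gives a = (0, 3, 0).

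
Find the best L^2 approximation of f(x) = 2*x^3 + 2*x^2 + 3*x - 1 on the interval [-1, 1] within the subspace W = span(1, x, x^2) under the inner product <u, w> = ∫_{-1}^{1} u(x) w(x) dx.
g(x) = 2*x^2 + 21*x/5 - 1

The best approximation g ∈ W is the orthogonal projection of f onto W. Writing g = a_0 + a_1 x + a_2 x^2, the coefficients solve the normal equations G · a = b where
  G_{ij} = <φ_i, φ_j> and b_i = <f, φ_i>, with φ_0 = 1, φ_1 = x, φ_2 = x^2.
G =
  [2, 0, 2/3]
  [0, 2/3, 0]
  [2/3, 0, 2/5],
b = (-2/3, 14/5, 2/15).
Solving gives a_0 = -1, a_1 = 21/5, a_2 = 2, so
  g(x) = 2*x^2 + 21*x/5 - 1.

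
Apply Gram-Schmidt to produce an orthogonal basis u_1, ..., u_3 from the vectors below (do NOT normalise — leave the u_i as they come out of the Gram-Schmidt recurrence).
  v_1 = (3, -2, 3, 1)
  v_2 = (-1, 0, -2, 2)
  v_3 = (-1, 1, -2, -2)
Orthogonal basis:
  u_1 = (3, -2, 3, 1)
  u_2 = (-2/23, -14/23, -25/23, 53/23)
  u_3 = (52/79, -31/79, -61/79, -35/79)

Apply the Gram-Schmidt recurrence
  u_1 = v_1
  u_i = v_i − Σ_{j<i} ((v_i · u_j) / (u_j · u_j)) · u_j.

Step by step this gives:
  u_1 = (3, -2, 3, 1)
  u_2 = (-2/23, -14/23, -25/23, 53/23)
  u_3 = (52/79, -31/79, -61/79, -35/79)

Orthogonality check:
  u_2 · u_1 = 0 (should be 0)
  u_3 · u_1 = 0 (should be 0)
  u_3 · u_2 = 0 (should be 0)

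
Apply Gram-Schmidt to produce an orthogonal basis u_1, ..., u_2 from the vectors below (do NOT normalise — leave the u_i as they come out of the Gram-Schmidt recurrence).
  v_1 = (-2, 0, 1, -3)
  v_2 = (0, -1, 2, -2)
Orthogonal basis:
  u_1 = (-2, 0, 1, -3)
  u_2 = (8/7, -1, 10/7, -2/7)

Apply the Gram-Schmidt recurrence
  u_1 = v_1
  u_i = v_i − Σ_{j<i} ((v_i · u_j) / (u_j · u_j)) · u_j.

Step by step this gives:
  u_1 = (-2, 0, 1, -3)
  u_2 = (8/7, -1, 10/7, -2/7)

Orthogonality check:
  u_2 · u_1 = 0 (should be 0)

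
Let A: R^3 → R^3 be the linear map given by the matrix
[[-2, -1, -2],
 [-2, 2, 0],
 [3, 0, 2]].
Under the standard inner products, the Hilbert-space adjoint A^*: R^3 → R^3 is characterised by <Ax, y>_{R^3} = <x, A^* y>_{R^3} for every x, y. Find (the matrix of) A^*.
A^* = A^T =
[[-2, -2, 3],
 [-1, 2, 0],
 [-2, 0, 2]]

For real matrices with standard dot products, the defining identity <Ax, y> = <x, A^* y> gives (Ax)^T y = x^T (A^*) y, i.e. x^T A^T y = x^T (A^*) y. Since this holds for all x, y, we must have A^* = A^T. Therefore
A^* =
[[-2, -2, 3],
 [-1, 2, 0],
 [-2, 0, 2]].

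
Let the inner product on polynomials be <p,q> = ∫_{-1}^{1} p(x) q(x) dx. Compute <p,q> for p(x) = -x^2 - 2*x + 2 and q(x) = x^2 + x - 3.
<p,q> = -52/5

Expand the product: p(x)·q(x) = -x^4 - 3*x^3 + 3*x^2 + 8*x - 6.
∫_{-1}^{1} of each monomial x^k gives [2/(k+1) if k even, 0 if k odd]. Integrating term-by-term (or equivalently evaluating the antiderivative F(x) = -x^5/5 - 3*x^4/4 + x^3 + 4*x^2 - 6*x at the endpoints):
  F(1) − F(−1) = -39/20 − (169/20) = -52/5.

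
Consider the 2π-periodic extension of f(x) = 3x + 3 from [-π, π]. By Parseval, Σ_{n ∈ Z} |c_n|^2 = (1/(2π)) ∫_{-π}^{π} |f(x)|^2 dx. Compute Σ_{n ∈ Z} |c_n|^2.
Σ |c_n|^2 = 3π^2 + 9

Expand and integrate term by term over [-π, π]:
  ∫ (3x)^2 dx = 9·(2π^3/3); ∫ 2·3·(3)·x dx = 0 (odd integrand); ∫ 3^2 dx = 9·2π.
So (1/(2π)) ∫_{-π}^{π} (3x + 3)^2 dx = 9π^2/3 + 9 = 3π^2 + 9.
Parseval ⇒ Σ |c_n|^2 = 3π^2 + 9.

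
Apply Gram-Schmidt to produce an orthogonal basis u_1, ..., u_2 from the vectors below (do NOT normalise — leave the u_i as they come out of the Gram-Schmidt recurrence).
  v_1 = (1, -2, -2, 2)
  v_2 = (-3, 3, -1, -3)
Orthogonal basis:
  u_1 = (1, -2, -2, 2)
  u_2 = (-2, 1, -3, -1)

Apply the Gram-Schmidt recurrence
  u_1 = v_1
  u_i = v_i − Σ_{j<i} ((v_i · u_j) / (u_j · u_j)) · u_j.

Step by step this gives:
  u_1 = (1, -2, -2, 2)
  u_2 = (-2, 1, -3, -1)

Orthogonality check:
  u_2 · u_1 = 0 (should be 0)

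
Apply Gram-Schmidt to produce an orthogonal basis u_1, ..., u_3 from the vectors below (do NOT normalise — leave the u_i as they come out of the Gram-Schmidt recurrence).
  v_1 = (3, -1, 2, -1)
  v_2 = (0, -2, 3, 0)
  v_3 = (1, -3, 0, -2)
Orthogonal basis:
  u_1 = (3, -1, 2, -1)
  u_2 = (-8/5, -22/15, 29/15, 8/15)
  u_3 = (-37/131, -285/131, -190/131, -206/131)

Apply the Gram-Schmidt recurrence
  u_1 = v_1
  u_i = v_i − Σ_{j<i} ((v_i · u_j) / (u_j · u_j)) · u_j.

Step by step this gives:
  u_1 = (3, -1, 2, -1)
  u_2 = (-8/5, -22/15, 29/15, 8/15)
  u_3 = (-37/131, -285/131, -190/131, -206/131)

Orthogonality check:
  u_2 · u_1 = 0 (should be 0)
  u_3 · u_1 = 0 (should be 0)
  u_3 · u_2 = 0 (should be 0)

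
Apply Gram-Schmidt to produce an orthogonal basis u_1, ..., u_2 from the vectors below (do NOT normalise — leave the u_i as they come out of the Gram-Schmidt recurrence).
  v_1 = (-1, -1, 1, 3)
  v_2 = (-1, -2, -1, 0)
Orthogonal basis:
  u_1 = (-1, -1, 1, 3)
  u_2 = (-5/6, -11/6, -7/6, -1/2)

Apply the Gram-Schmidt recurrence
  u_1 = v_1
  u_i = v_i − Σ_{j<i} ((v_i · u_j) / (u_j · u_j)) · u_j.

Step by step this gives:
  u_1 = (-1, -1, 1, 3)
  u_2 = (-5/6, -11/6, -7/6, -1/2)

Orthogonality check:
  u_2 · u_1 = 0 (should be 0)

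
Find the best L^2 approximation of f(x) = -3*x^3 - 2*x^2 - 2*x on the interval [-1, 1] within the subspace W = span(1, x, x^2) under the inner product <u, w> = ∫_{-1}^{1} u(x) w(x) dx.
g(x) = -2*x^2 - 19*x/5

The best approximation g ∈ W is the orthogonal projection of f onto W. Writing g = a_0 + a_1 x + a_2 x^2, the coefficients solve the normal equations G · a = b where
  G_{ij} = <φ_i, φ_j> and b_i = <f, φ_i>, with φ_0 = 1, φ_1 = x, φ_2 = x^2.
G =
  [2, 0, 2/3]
  [0, 2/3, 0]
  [2/3, 0, 2/5],
b = (-4/3, -38/15, -4/5).
Solving gives a_0 = 0, a_1 = -19/5, a_2 = -2, so
  g(x) = -2*x^2 - 19*x/5.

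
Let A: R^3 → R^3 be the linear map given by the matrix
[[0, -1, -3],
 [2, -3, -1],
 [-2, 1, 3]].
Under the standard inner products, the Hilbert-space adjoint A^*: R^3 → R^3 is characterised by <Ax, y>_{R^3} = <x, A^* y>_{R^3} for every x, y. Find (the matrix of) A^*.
A^* = A^T =
[[0, 2, -2],
 [-1, -3, 1],
 [-3, -1, 3]]

For real matrices with standard dot products, the defining identity <Ax, y> = <x, A^* y> gives (Ax)^T y = x^T (A^*) y, i.e. x^T A^T y = x^T (A^*) y. Since this holds for all x, y, we must have A^* = A^T. Therefore
A^* =
[[0, 2, -2],
 [-1, -3, 1],
 [-3, -1, 3]].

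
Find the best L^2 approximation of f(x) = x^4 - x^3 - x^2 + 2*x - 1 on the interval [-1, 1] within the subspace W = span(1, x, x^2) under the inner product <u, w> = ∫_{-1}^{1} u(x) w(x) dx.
g(x) = -x^2/7 + 7*x/5 - 38/35

The best approximation g ∈ W is the orthogonal projection of f onto W. Writing g = a_0 + a_1 x + a_2 x^2, the coefficients solve the normal equations G · a = b where
  G_{ij} = <φ_i, φ_j> and b_i = <f, φ_i>, with φ_0 = 1, φ_1 = x, φ_2 = x^2.
G =
  [2, 0, 2/3]
  [0, 2/3, 0]
  [2/3, 0, 2/5],
b = (-34/15, 14/15, -82/105).
Solving gives a_0 = -38/35, a_1 = 7/5, a_2 = -1/7, so
  g(x) = -x^2/7 + 7*x/5 - 38/35.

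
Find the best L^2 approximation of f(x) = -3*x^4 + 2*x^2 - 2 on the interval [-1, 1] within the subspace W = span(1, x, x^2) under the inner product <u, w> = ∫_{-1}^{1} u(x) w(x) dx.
g(x) = -4*x^2/7 - 61/35

The best approximation g ∈ W is the orthogonal projection of f onto W. Writing g = a_0 + a_1 x + a_2 x^2, the coefficients solve the normal equations G · a = b where
  G_{ij} = <φ_i, φ_j> and b_i = <f, φ_i>, with φ_0 = 1, φ_1 = x, φ_2 = x^2.
G =
  [2, 0, 2/3]
  [0, 2/3, 0]
  [2/3, 0, 2/5],
b = (-58/15, 0, -146/105).
Solving gives a_0 = -61/35, a_1 = 0, a_2 = -4/7, so
  g(x) = -4*x^2/7 - 61/35.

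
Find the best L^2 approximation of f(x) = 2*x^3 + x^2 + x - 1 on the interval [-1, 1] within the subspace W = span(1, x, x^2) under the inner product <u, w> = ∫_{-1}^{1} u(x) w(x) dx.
g(x) = x^2 + 11*x/5 - 1

The best approximation g ∈ W is the orthogonal projection of f onto W. Writing g = a_0 + a_1 x + a_2 x^2, the coefficients solve the normal equations G · a = b where
  G_{ij} = <φ_i, φ_j> and b_i = <f, φ_i>, with φ_0 = 1, φ_1 = x, φ_2 = x^2.
G =
  [2, 0, 2/3]
  [0, 2/3, 0]
  [2/3, 0, 2/5],
b = (-4/3, 22/15, -4/15).
Solving gives a_0 = -1, a_1 = 11/5, a_2 = 1, so
  g(x) = x^2 + 11*x/5 - 1.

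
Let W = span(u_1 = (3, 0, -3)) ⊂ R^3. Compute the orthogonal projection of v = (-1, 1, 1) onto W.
proj_W(v) = (-1, 0, 1)

Set up U = [u_1 | ... | u_1] ∈ R^(3×1). The projector onto W = col(U) is P = U (U^T U)^(-1) U^T.
Compute U^T U =
  [18],
and U^T v = (-6).
Solve U^T U · c = U^T v for the coefficients: c = (-1/3). The projection is proj_W(v) = U c.
Check: (v - proj_W(v)) · u_1 = 0  (should be 0).
Result: proj_W(v) = (-1, 0, 1).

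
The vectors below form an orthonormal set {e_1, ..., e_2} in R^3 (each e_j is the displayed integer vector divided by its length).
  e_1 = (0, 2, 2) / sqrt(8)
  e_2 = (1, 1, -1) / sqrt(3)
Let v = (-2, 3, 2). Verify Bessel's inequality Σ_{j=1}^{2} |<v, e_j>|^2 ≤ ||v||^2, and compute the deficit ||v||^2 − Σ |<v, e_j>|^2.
Σ |<v, e_j>|^2 = 77/6; ||v||^2 = 17; deficit = 25/6

Write each e_j = u_j / sqrt(<u_j, u_j>) where u_j is the displayed integer vector. Then <v, e_j> = <v, u_j> / sqrt(<u_j, u_j>), so |<v, e_j>|^2 = <v, u_j>^2 / <u_j, u_j>.
Coefficients: <v, e_1> = 10/sqrt(8), <v, e_2> = -1/sqrt(3).
Square and sum: Σ |<v, e_j>|^2 = 77/6.
Compute ||v||^2 = v·v = 17.
Deficit = 17 − 77/6 = 25/6 ≥ 0, confirming Bessel's inequality. (The deficit equals ||v − Σ <v,e_j> e_j||^2, the squared distance from v to span{e_j}.)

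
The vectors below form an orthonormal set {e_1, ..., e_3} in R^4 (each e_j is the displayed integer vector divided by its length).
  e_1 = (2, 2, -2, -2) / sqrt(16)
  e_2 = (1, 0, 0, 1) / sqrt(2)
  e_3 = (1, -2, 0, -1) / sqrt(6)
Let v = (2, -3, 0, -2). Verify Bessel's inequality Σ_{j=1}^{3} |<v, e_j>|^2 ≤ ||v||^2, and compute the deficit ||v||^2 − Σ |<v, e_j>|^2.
Σ |<v, e_j>|^2 = 203/12; ||v||^2 = 17; deficit = 1/12

Write each e_j = u_j / sqrt(<u_j, u_j>) where u_j is the displayed integer vector. Then <v, e_j> = <v, u_j> / sqrt(<u_j, u_j>), so |<v, e_j>|^2 = <v, u_j>^2 / <u_j, u_j>.
Coefficients: <v, e_1> = 2/sqrt(16), <v, e_2> = 0/sqrt(2), <v, e_3> = 10/sqrt(6).
Square and sum: Σ |<v, e_j>|^2 = 203/12.
Compute ||v||^2 = v·v = 17.
Deficit = 17 − 203/12 = 1/12 ≥ 0, confirming Bessel's inequality. (The deficit equals ||v − Σ <v,e_j> e_j||^2, the squared distance from v to span{e_j}.)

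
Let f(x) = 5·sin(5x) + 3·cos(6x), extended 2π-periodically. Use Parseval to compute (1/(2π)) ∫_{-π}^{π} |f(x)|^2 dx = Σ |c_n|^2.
Σ |c_n|^2 = 17

Expand |f|^2 and use orthogonality of {sin(nx), cos(mx)} on [-π, π]:
  ∫_{-π}^{π} sin(nx)^2 dx = π, ∫ cos(mx)^2 dx = π, and cross terms integrate to 0.
So ∫_{-π}^{π} f(x)^2 dx = 5^2 · π + 3^2 · π = (25 + 9)π.
Divide by 2π: (25 + 9)/2 = 17.
By Parseval, this equals Σ |c_n|^2.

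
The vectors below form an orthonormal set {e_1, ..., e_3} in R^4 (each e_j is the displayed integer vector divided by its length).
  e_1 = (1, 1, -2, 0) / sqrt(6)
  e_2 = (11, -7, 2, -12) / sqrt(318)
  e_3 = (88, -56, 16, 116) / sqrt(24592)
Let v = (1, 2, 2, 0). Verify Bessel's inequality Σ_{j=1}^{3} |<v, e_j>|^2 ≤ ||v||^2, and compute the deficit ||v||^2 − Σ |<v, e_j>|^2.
Σ |<v, e_j>|^2 = 5/29; ||v||^2 = 9; deficit = 256/29

Write each e_j = u_j / sqrt(<u_j, u_j>) where u_j is the displayed integer vector. Then <v, e_j> = <v, u_j> / sqrt(<u_j, u_j>), so |<v, e_j>|^2 = <v, u_j>^2 / <u_j, u_j>.
Coefficients: <v, e_1> = -1/sqrt(6), <v, e_2> = 1/sqrt(318), <v, e_3> = 8/sqrt(24592).
Square and sum: Σ |<v, e_j>|^2 = 5/29.
Compute ||v||^2 = v·v = 9.
Deficit = 9 − 5/29 = 256/29 ≥ 0, confirming Bessel's inequality. (The deficit equals ||v − Σ <v,e_j> e_j||^2, the squared distance from v to span{e_j}.)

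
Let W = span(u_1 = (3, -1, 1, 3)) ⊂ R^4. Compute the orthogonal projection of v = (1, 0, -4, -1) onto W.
proj_W(v) = (-3/5, 1/5, -1/5, -3/5)

Set up U = [u_1 | ... | u_1] ∈ R^(4×1). The projector onto W = col(U) is P = U (U^T U)^(-1) U^T.
Compute U^T U =
  [20],
and U^T v = (-4).
Solve U^T U · c = U^T v for the coefficients: c = (-1/5). The projection is proj_W(v) = U c.
Check: (v - proj_W(v)) · u_1 = 0  (should be 0).
Result: proj_W(v) = (-3/5, 1/5, -1/5, -3/5).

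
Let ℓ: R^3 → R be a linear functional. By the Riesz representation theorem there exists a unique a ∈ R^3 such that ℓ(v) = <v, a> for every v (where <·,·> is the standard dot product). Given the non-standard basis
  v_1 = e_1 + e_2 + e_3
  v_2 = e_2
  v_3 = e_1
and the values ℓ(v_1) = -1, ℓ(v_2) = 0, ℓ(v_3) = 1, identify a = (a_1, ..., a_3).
a = (1, 0, -2)

Write a = (a_1, ..., a_3) in the standard basis. For each basis vector v_i, ℓ(v_i) = <v_i, a> is a linear equation in the a_j's. Collect the n equations into a matrix system V a = ℓ, where row i of V is v_i (expressed in the standard basis). Since V is invertible (lower-triangular with 1s on the diagonal, up to permutation), solve by back-substitution:
  V =
[[1, 1, 1],
 [0, 1, 0],
 [1, 0, 0]]
  V a = (-1, 0, 1)
Solving gives a = (1, 0, -2).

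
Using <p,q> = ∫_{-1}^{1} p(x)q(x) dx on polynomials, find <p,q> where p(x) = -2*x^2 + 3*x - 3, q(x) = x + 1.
<p,q> = -16/3

Expand the product: p(x)·q(x) = -2*x^3 + x^2 - 3.
∫_{-1}^{1} of each monomial x^k gives [2/(k+1) if k even, 0 if k odd]. Integrating term-by-term (or equivalently evaluating the antiderivative F(x) = -x^4/2 + x^3/3 - 3*x at the endpoints):
  F(1) − F(−1) = -19/6 − (13/6) = -16/3.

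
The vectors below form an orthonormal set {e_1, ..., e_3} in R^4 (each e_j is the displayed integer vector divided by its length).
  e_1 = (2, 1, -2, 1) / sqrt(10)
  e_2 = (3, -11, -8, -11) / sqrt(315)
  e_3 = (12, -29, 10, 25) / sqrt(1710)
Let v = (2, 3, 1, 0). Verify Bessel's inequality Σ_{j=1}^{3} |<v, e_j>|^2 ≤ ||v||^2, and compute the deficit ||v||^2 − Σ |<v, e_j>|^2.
Σ |<v, e_j>|^2 = 763/95; ||v||^2 = 14; deficit = 567/95

Write each e_j = u_j / sqrt(<u_j, u_j>) where u_j is the displayed integer vector. Then <v, e_j> = <v, u_j> / sqrt(<u_j, u_j>), so |<v, e_j>|^2 = <v, u_j>^2 / <u_j, u_j>.
Coefficients: <v, e_1> = 5/sqrt(10), <v, e_2> = -35/sqrt(315), <v, e_3> = -53/sqrt(1710).
Square and sum: Σ |<v, e_j>|^2 = 763/95.
Compute ||v||^2 = v·v = 14.
Deficit = 14 − 763/95 = 567/95 ≥ 0, confirming Bessel's inequality. (The deficit equals ||v − Σ <v,e_j> e_j||^2, the squared distance from v to span{e_j}.)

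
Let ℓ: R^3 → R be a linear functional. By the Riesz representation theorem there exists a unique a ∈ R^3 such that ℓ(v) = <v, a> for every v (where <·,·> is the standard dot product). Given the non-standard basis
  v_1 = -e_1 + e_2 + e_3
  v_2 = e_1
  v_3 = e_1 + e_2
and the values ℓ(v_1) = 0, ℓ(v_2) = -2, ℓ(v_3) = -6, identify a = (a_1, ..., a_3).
a = (-2, -4, 2)

Write a = (a_1, ..., a_3) in the standard basis. For each basis vector v_i, ℓ(v_i) = <v_i, a> is a linear equation in the a_j's. Collect the n equations into a matrix system V a = ℓ, where row i of V is v_i (expressed in the standard basis). Since V is invertible (lower-triangular with 1s on the diagonal, up to permutation), solve by back-substitution:
  V =
[[-1, 1, 1],
 [1, 0, 0],
 [1, 1, 0]]
  V a = (0, -2, -6)
Solving gives a = (-2, -4, 2).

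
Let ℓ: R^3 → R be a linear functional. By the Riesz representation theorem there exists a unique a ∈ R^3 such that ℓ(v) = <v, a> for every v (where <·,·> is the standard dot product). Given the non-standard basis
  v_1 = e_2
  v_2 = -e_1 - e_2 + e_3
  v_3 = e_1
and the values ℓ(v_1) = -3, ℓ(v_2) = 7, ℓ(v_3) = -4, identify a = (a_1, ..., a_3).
a = (-4, -3, 0)

Write a = (a_1, ..., a_3) in the standard basis. For each basis vector v_i, ℓ(v_i) = <v_i, a> is a linear equation in the a_j's. Collect the n equations into a matrix system V a = ℓ, where row i of V is v_i (expressed in the standard basis). Since V is invertible (lower-triangular with 1s on the diagonal, up to permutation), solve by back-substitution:
  V =
[[0, 1, 0],
 [-1, -1, 1],
 [1, 0, 0]]
  V a = (-3, 7, -4)
Solving gives a = (-4, -3, 0).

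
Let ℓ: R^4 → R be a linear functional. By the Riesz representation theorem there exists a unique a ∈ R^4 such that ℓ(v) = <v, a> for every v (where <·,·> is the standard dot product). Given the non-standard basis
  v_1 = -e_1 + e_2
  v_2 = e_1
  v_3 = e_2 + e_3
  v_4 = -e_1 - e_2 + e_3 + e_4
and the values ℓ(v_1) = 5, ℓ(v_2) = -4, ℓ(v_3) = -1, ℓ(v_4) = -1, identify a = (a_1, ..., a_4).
a = (-4, 1, -2, -2)

Write a = (a_1, ..., a_4) in the standard basis. For each basis vector v_i, ℓ(v_i) = <v_i, a> is a linear equation in the a_j's. Collect the n equations into a matrix system V a = ℓ, where row i of V is v_i (expressed in the standard basis). Since V is invertible (lower-triangular with 1s on the diagonal, up to permutation), solve by back-substitution:
  V =
[[-1, 1, 0, 0],
 [1, 0, 0, 0],
 [0, 1, 1, 0],
 [-1, -1, 1, 1]]
  V a = (5, -4, -1, -1)
Solving gives a = (-4, 1, -2, -2).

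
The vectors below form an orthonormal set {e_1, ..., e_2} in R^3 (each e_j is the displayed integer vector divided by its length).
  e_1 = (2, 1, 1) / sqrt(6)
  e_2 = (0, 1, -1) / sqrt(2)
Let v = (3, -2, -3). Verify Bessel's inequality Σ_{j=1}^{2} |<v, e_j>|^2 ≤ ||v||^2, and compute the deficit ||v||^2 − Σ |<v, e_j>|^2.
Σ |<v, e_j>|^2 = 2/3; ||v||^2 = 22; deficit = 64/3

Write each e_j = u_j / sqrt(<u_j, u_j>) where u_j is the displayed integer vector. Then <v, e_j> = <v, u_j> / sqrt(<u_j, u_j>), so |<v, e_j>|^2 = <v, u_j>^2 / <u_j, u_j>.
Coefficients: <v, e_1> = 1/sqrt(6), <v, e_2> = 1/sqrt(2).
Square and sum: Σ |<v, e_j>|^2 = 2/3.
Compute ||v||^2 = v·v = 22.
Deficit = 22 − 2/3 = 64/3 ≥ 0, confirming Bessel's inequality. (The deficit equals ||v − Σ <v,e_j> e_j||^2, the squared distance from v to span{e_j}.)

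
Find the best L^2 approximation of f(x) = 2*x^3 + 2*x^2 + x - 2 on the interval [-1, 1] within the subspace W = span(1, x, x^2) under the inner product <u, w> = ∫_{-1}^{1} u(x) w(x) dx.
g(x) = 2*x^2 + 11*x/5 - 2

The best approximation g ∈ W is the orthogonal projection of f onto W. Writing g = a_0 + a_1 x + a_2 x^2, the coefficients solve the normal equations G · a = b where
  G_{ij} = <φ_i, φ_j> and b_i = <f, φ_i>, with φ_0 = 1, φ_1 = x, φ_2 = x^2.
G =
  [2, 0, 2/3]
  [0, 2/3, 0]
  [2/3, 0, 2/5],
b = (-8/3, 22/15, -8/15).
Solving gives a_0 = -2, a_1 = 11/5, a_2 = 2, so
  g(x) = 2*x^2 + 11*x/5 - 2.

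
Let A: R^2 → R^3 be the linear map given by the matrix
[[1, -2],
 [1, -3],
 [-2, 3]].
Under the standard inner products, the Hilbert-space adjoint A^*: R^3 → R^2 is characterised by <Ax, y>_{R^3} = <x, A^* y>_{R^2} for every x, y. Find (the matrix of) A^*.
A^* = A^T =
[[1, 1, -2],
 [-2, -3, 3]]

For real matrices with standard dot products, the defining identity <Ax, y> = <x, A^* y> gives (Ax)^T y = x^T (A^*) y, i.e. x^T A^T y = x^T (A^*) y. Since this holds for all x, y, we must have A^* = A^T. Therefore
A^* =
[[1, 1, -2],
 [-2, -3, 3]].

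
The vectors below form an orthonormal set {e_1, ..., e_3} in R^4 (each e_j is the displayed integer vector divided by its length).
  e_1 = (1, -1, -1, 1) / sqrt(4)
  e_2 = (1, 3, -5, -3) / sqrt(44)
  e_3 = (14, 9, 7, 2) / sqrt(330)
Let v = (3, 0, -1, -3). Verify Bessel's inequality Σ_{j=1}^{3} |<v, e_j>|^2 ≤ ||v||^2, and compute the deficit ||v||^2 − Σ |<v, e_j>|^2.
Σ |<v, e_j>|^2 = 281/30; ||v||^2 = 19; deficit = 289/30

Write each e_j = u_j / sqrt(<u_j, u_j>) where u_j is the displayed integer vector. Then <v, e_j> = <v, u_j> / sqrt(<u_j, u_j>), so |<v, e_j>|^2 = <v, u_j>^2 / <u_j, u_j>.
Coefficients: <v, e_1> = 1/sqrt(4), <v, e_2> = 17/sqrt(44), <v, e_3> = 29/sqrt(330).
Square and sum: Σ |<v, e_j>|^2 = 281/30.
Compute ||v||^2 = v·v = 19.
Deficit = 19 − 281/30 = 289/30 ≥ 0, confirming Bessel's inequality. (The deficit equals ||v − Σ <v,e_j> e_j||^2, the squared distance from v to span{e_j}.)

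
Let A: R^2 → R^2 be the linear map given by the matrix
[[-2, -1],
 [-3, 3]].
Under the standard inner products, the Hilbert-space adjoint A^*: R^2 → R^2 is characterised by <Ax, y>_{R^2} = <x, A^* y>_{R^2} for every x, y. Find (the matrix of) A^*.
A^* = A^T =
[[-2, -3],
 [-1, 3]]

For real matrices with standard dot products, the defining identity <Ax, y> = <x, A^* y> gives (Ax)^T y = x^T (A^*) y, i.e. x^T A^T y = x^T (A^*) y. Since this holds for all x, y, we must have A^* = A^T. Therefore
A^* =
[[-2, -3],
 [-1, 3]].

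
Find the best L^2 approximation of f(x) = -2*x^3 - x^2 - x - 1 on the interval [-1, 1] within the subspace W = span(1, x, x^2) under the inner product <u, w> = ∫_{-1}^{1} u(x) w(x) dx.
g(x) = -x^2 - 11*x/5 - 1

The best approximation g ∈ W is the orthogonal projection of f onto W. Writing g = a_0 + a_1 x + a_2 x^2, the coefficients solve the normal equations G · a = b where
  G_{ij} = <φ_i, φ_j> and b_i = <f, φ_i>, with φ_0 = 1, φ_1 = x, φ_2 = x^2.
G =
  [2, 0, 2/3]
  [0, 2/3, 0]
  [2/3, 0, 2/5],
b = (-8/3, -22/15, -16/15).
Solving gives a_0 = -1, a_1 = -11/5, a_2 = -1, so
  g(x) = -x^2 - 11*x/5 - 1.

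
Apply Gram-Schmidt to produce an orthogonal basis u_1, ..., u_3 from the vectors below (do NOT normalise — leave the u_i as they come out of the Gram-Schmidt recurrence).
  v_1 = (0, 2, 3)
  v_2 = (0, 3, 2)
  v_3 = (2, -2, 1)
Orthogonal basis:
  u_1 = (0, 2, 3)
  u_2 = (0, 15/13, -10/13)
  u_3 = (2, 0, 0)

Apply the Gram-Schmidt recurrence
  u_1 = v_1
  u_i = v_i − Σ_{j<i} ((v_i · u_j) / (u_j · u_j)) · u_j.

Step by step this gives:
  u_1 = (0, 2, 3)
  u_2 = (0, 15/13, -10/13)
  u_3 = (2, 0, 0)

Orthogonality check:
  u_2 · u_1 = 0 (should be 0)
  u_3 · u_1 = 0 (should be 0)
  u_3 · u_2 = 0 (should be 0)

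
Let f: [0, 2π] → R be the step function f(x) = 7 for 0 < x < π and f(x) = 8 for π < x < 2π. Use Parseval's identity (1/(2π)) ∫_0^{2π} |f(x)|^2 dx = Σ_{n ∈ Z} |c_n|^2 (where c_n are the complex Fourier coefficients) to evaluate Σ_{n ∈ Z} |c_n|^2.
Σ |c_n|^2 = 113/2

Parseval equates the L^2 energy of f (normalised by 1/(2π)) with the ℓ^2 sum of its Fourier coefficients: (1/(2π)) ∫_0^{2π} |f|^2 = Σ |c_n|^2.
Compute the left side: (1/(2π)) [∫_0^π 7^2 dx + ∫_π^{2π} 8^2 dx] = (1/(2π)) · (49π + 64π) = (49 + 64)/2 = 113/2.
So Σ_{n ∈ Z} |c_n|^2 = 113/2.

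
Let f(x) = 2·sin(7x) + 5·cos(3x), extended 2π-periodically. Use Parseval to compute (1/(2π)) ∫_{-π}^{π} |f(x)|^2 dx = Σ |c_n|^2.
Σ |c_n|^2 = 29/2

Expand |f|^2 and use orthogonality of {sin(nx), cos(mx)} on [-π, π]:
  ∫_{-π}^{π} sin(nx)^2 dx = π, ∫ cos(mx)^2 dx = π, and cross terms integrate to 0.
So ∫_{-π}^{π} f(x)^2 dx = 2^2 · π + 5^2 · π = (4 + 25)π.
Divide by 2π: (4 + 25)/2 = 29/2.
By Parseval, this equals Σ |c_n|^2.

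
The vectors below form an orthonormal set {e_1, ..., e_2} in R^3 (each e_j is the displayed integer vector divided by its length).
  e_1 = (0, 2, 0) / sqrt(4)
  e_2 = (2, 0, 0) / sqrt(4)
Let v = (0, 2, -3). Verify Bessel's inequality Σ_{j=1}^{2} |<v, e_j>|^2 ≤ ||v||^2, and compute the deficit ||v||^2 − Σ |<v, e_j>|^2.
Σ |<v, e_j>|^2 = 4; ||v||^2 = 13; deficit = 9

Write each e_j = u_j / sqrt(<u_j, u_j>) where u_j is the displayed integer vector. Then <v, e_j> = <v, u_j> / sqrt(<u_j, u_j>), so |<v, e_j>|^2 = <v, u_j>^2 / <u_j, u_j>.
Coefficients: <v, e_1> = 4/sqrt(4), <v, e_2> = 0/sqrt(4).
Square and sum: Σ |<v, e_j>|^2 = 4.
Compute ||v||^2 = v·v = 13.
Deficit = 13 − 4 = 9 ≥ 0, confirming Bessel's inequality. (The deficit equals ||v − Σ <v,e_j> e_j||^2, the squared distance from v to span{e_j}.)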